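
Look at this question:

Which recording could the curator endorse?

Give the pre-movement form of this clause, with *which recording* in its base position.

The curator could endorse which recording.

'which recording' is the direct object of 'endorse'. It moves to the left edge, and the trace sits right after 'endorse':
Which recording could the curator endorse ___?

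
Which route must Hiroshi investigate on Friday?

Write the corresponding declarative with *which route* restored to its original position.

Hiroshi must investigate which route on Friday.

'which route' is the direct object of 'investigate'. Fronting leaves a gap immediately after 'investigate':
Which route must Hiroshi investigate ___ on Friday?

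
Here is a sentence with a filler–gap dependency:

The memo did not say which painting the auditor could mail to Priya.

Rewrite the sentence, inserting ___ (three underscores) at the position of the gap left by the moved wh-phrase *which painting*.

The memo did not say which painting the auditor could mail ___ to Priya.

Underlying clause: The auditor could mail which painting to Priya.
'which painting' functions as the direct object of 'mail'. The gap is right after 'mail'.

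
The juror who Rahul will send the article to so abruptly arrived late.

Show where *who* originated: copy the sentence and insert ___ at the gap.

The juror who Rahul will send the article to ___ so abruptly arrived late.

'who' functions as the object of the preposition 'to' (recipient of 'send'). The gap is right after 'to'.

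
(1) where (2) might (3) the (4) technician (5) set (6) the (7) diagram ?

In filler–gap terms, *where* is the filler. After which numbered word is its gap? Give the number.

In situ: The technician might set the diagram where.
'where' functions as the locative complement of 'set'. It moves to the left edge, and the trace sits right after 'diagram':
Where might the technician set the diagram ___?
'diagram' is word 7.

7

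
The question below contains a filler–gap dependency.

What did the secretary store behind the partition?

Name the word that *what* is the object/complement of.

Pre-movement form: The secretary did store what behind the partition.
The filler 'what' is interpreted as the direct object of 'store'. It moves to the left edge, and the trace sits right after 'store':
What did the secretary store ___ behind the partition?

store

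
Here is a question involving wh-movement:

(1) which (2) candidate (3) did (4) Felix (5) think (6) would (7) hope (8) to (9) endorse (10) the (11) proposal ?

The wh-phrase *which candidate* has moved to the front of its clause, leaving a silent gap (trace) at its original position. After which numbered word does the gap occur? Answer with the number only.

Pre-movement form: Felix did think which candidate would hope to endorse the proposal.
'which candidate' functions as the subject of the clause embedded under 'think'. Wh-movement fronts it, leaving a gap right after 'think':
Which candidate did Felix think ___ would hope to endorse the proposal?
'think' is word 5.

5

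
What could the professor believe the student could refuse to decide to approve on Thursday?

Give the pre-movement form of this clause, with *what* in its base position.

The professor could believe the student could refuse to decide to approve what on Thursday.

'what' functions as the direct object of 'approve'. Fronting leaves a gap immediately after 'approve':
What could the professor believe the student could refuse to decide to approve ___ on Thursday?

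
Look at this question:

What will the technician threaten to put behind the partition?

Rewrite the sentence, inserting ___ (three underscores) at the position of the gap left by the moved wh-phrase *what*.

What will the technician threaten to put ___ behind the partition?

Pre-movement form: The technician will threaten to put what behind the partition.
The filler 'what' is interpreted as the direct object of 'put'. The gap is right after 'put'.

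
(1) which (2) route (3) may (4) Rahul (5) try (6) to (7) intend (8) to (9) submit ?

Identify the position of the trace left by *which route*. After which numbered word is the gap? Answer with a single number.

9

Underlying clause: Rahul may try to intend to submit which route.
'which route' is the direct object of 'submit'. Fronting leaves a gap immediately after 'submit':
Which route may Rahul try to intend to submit ___?
'submit' is word 9.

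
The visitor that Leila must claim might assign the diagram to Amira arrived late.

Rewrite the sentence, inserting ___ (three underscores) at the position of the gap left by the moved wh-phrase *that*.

The visitor that Leila must claim ___ might assign the diagram to Amira arrived late.

The filler 'that' is interpreted as the subject of the clause embedded under 'claim'. The gap is right after 'claim'.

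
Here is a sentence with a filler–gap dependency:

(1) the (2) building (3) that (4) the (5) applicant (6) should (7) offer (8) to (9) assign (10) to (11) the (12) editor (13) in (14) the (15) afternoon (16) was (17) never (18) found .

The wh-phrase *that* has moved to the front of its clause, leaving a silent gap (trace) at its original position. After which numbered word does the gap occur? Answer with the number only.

'that' functions as the direct object of 'assign'. Fronting leaves a gap immediately after 'assign':
The building that the applicant should offer to assign ___ to the editor in the afternoon was never found.
'assign' is word 9.

9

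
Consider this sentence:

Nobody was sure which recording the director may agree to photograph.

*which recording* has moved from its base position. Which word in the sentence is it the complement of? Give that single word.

photograph

Underlying clause: The director may agree to photograph which recording.
The filler 'which recording' is interpreted as the direct object of 'photograph'. Fronting leaves a gap immediately after 'photograph':
Nobody was sure which recording the director may agree to photograph ___.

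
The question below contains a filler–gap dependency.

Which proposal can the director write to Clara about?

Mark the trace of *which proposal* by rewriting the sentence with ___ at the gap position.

Pre-movement form: The director can write to Clara about which proposal.
The filler 'which proposal' is interpreted as the object of the preposition 'about'. The gap is right after 'about'.

Which proposal can the director write to Clara about ___?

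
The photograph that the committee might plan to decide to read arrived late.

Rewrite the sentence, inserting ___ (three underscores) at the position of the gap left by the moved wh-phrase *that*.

'that' is the direct object of 'read'. The gap is right after 'read'.

The photograph that the committee might plan to decide to read ___ arrived late.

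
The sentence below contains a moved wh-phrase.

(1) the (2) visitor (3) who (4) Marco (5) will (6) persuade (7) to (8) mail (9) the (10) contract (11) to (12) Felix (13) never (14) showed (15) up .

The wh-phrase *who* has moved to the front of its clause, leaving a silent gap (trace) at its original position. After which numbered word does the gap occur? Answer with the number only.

'who' functions as the direct object of 'persuade'. Fronting leaves a gap immediately after 'persuade':
The visitor who Marco will persuade ___ to mail the contract to Felix never showed up.
'persuade' is word 6.

6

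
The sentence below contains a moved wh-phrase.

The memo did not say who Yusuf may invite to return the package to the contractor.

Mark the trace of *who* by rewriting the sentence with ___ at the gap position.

The memo did not say who Yusuf may invite ___ to return the package to the contractor.

Underlying clause: Yusuf may invite who to return the package to the contractor.
The filler 'who' is interpreted as the direct object of 'invite'. The gap is right after 'invite'.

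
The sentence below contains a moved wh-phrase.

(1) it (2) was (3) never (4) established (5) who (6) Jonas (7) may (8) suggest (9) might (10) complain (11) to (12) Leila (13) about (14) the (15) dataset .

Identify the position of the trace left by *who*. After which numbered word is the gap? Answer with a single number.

8

Before movement: Jonas may suggest who might complain to Leila about the dataset.
The filler 'who' is interpreted as the subject of the clause embedded under 'suggest'. Wh-movement fronts it, leaving a gap right after 'suggest':
It was never established who Jonas may suggest ___ might complain to Leila about the dataset.
'suggest' is word 8.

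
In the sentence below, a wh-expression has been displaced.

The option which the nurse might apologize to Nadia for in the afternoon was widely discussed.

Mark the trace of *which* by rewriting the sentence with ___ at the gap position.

'which' is the object of the preposition 'for'. The gap is right after 'for'.

The option which the nurse might apologize to Nadia for ___ in the afternoon was widely discussed.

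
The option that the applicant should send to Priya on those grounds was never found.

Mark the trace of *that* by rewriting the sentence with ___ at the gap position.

'that' functions as the direct object of 'send'. The gap is right after 'send'.

The option that the applicant should send ___ to Priya on those grounds was never found.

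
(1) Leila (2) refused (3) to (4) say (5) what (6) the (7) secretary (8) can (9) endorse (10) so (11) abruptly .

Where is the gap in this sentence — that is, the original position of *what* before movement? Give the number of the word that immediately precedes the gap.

9

Pre-movement form: The secretary can endorse what so abruptly.
'what' functions as the direct object of 'endorse'. Fronting leaves a gap immediately after 'endorse':
Leila refused to say what the secretary can endorse ___ so abruptly.
'endorse' is word 9.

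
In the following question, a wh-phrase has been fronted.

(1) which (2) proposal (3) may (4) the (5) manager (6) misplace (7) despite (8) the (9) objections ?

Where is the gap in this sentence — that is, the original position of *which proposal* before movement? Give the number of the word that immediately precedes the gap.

In situ: The manager may misplace which proposal despite the objections.
The filler 'which proposal' is interpreted as the direct object of 'misplace'. Wh-movement fronts it, leaving a gap right after 'misplace':
Which proposal may the manager misplace ___ despite the objections?
'misplace' is word 6.

6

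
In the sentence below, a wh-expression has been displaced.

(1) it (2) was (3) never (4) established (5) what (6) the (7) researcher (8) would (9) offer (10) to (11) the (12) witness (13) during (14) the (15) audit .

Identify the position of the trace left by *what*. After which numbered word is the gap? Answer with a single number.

Pre-movement form: The researcher would offer what to the witness during the audit.
'what' functions as the direct object of 'offer'. It moves to the left edge, and the trace sits right after 'offer':
It was never established what the researcher would offer ___ to the witness during the audit.
'offer' is word 9.

9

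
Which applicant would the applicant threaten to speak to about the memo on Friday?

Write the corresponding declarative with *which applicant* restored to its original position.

The applicant would threaten to speak to which applicant about the memo on Friday.

'which applicant' functions as the object of the preposition 'to'. It moves to the left edge, and the trace sits right after 'to':
Which applicant would the applicant threaten to speak to ___ about the memo on Friday?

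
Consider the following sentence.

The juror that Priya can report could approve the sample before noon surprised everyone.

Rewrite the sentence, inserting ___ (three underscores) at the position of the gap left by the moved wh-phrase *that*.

'that' is the subject of the clause embedded under 'report'. The gap is right after 'report'.

The juror that Priya can report ___ could approve the sample before noon surprised everyone.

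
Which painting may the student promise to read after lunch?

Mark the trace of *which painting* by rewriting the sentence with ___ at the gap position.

Which painting may the student promise to read ___ after lunch?

Underlying clause: The student may promise to read which painting after lunch.
'which painting' functions as the direct object of 'read'. The gap is right after 'read'.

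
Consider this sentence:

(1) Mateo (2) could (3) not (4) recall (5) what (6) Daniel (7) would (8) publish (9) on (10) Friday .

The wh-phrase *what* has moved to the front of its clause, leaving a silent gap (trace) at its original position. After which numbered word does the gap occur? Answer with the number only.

Before movement: Daniel would publish what on Friday.
'what' is the direct object of 'publish'. Wh-movement fronts it, leaving a gap right after 'publish':
Mateo could not recall what Daniel would publish ___ on Friday.
'publish' is word 8.

8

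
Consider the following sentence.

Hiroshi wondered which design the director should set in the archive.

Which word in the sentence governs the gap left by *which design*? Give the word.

set

Underlying clause: The director should set which design in the archive.
'which design' is the direct object of 'set'. Fronting leaves a gap immediately after 'set':
Hiroshi wondered which design the director should set ___ in the archive.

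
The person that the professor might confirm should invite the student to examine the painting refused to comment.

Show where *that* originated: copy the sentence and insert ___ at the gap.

The filler 'that' is interpreted as the subject of the clause embedded under 'confirm'. The gap is right after 'confirm'.

The person that the professor might confirm ___ should invite the student to examine the painting refused to comment.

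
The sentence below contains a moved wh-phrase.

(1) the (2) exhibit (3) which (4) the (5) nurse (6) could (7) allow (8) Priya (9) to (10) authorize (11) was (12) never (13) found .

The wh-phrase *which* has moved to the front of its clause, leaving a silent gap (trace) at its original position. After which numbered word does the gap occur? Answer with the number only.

'which' functions as the direct object of 'authorize'. It moves to the left edge, and the trace sits right after 'authorize':
The exhibit which the nurse could allow Priya to authorize ___ was never found.
'authorize' is word 10.

10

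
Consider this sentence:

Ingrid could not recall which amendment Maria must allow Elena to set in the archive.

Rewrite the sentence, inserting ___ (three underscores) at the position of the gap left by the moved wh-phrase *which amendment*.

Ingrid could not recall which amendment Maria must allow Elena to set ___ in the archive.

Before movement: Maria must allow Elena to set which amendment in the archive.
'which amendment' is the direct object of 'set'. The gap is right after 'set'.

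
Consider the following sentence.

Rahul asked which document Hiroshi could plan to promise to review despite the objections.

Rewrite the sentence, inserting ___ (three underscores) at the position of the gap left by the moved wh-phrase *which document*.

Underlying clause: Hiroshi could plan to promise to review which document despite the objections.
'which document' functions as the direct object of 'review'. The gap is right after 'review'.

Rahul asked which document Hiroshi could plan to promise to review ___ despite the objections.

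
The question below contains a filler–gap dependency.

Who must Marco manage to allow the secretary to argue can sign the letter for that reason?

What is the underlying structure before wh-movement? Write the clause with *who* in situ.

Marco must manage to allow the secretary to argue who can sign the letter for that reason.

'who' is the subject of the clause embedded under 'argue'. It moves to the left edge, and the trace sits right after 'argue':
Who must Marco manage to allow the secretary to argue ___ can sign the letter for that reason?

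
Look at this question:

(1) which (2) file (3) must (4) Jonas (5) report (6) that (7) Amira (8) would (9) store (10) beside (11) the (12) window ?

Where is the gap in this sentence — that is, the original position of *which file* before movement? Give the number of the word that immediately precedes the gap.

9

Pre-movement form: Jonas must report that Amira would store which file beside the window.
'which file' functions as the direct object of 'store'. It moves to the left edge, and the trace sits right after 'store':
Which file must Jonas report that Amira would store ___ beside the window?
'store' is word 9.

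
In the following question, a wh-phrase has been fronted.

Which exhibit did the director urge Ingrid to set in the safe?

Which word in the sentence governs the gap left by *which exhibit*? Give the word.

Before movement: The director did urge Ingrid to set which exhibit in the safe.
'which exhibit' functions as the direct object of 'set'. Fronting leaves a gap immediately after 'set':
Which exhibit did the director urge Ingrid to set ___ in the safe?

set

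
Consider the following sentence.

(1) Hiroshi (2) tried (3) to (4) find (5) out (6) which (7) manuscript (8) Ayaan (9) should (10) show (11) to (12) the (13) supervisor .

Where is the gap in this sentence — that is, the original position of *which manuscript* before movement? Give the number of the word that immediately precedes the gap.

10

Pre-movement form: Ayaan should show which manuscript to the supervisor.
'which manuscript' functions as the direct object of 'show'. Wh-movement fronts it, leaving a gap right after 'show':
Hiroshi tried to find out which manuscript Ayaan should show ___ to the supervisor.
'show' is word 10.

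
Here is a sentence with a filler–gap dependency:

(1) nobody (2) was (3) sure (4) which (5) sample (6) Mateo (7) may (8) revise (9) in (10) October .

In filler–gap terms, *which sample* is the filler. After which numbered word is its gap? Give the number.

8

Before movement: Mateo may revise which sample in October.
'which sample' is the direct object of 'revise'. It moves to the left edge, and the trace sits right after 'revise':
Nobody was sure which sample Mateo may revise ___ in October.
'revise' is word 8.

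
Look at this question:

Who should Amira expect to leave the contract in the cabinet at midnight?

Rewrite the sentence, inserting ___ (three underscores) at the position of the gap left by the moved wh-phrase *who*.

Who should Amira expect ___ to leave the contract in the cabinet at midnight?

Pre-movement form: Amira should expect who to leave the contract in the cabinet at midnight.
'who' functions as the direct object of 'expect'. The gap is right after 'expect'.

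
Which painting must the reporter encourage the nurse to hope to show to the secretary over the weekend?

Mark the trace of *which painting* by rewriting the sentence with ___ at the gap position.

Which painting must the reporter encourage the nurse to hope to show ___ to the secretary over the weekend?

Underlying clause: The reporter must encourage the nurse to hope to show which painting to the secretary over the weekend.
The filler 'which painting' is interpreted as the direct object of 'show'. The gap is right after 'show'.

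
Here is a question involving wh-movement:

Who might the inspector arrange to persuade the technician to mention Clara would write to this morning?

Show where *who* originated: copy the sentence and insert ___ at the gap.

Before movement: The inspector might arrange to persuade the technician to mention Clara would write to who this morning.
The filler 'who' is interpreted as the object of the preposition 'to'. The gap is right after 'to'.

Who might the inspector arrange to persuade the technician to mention Clara would write to ___ this morning?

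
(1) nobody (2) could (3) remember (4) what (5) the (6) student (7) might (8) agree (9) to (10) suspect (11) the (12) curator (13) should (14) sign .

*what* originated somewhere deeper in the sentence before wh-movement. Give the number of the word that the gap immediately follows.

14

In situ: The student might agree to suspect the curator should sign what.
The filler 'what' is interpreted as the direct object of 'sign'. It moves to the left edge, and the trace sits right after 'sign':
Nobody could remember what the student might agree to suspect the curator should sign ___.
'sign' is word 14.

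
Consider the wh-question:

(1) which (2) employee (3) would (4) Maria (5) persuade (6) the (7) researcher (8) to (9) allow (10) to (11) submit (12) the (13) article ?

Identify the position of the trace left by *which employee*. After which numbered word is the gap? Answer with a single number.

9

Underlying clause: Maria would persuade the researcher to allow which employee to submit the article.
'which employee' is the direct object of 'allow'. Fronting leaves a gap immediately after 'allow':
Which employee would Maria persuade the researcher to allow ___ to submit the article?
'allow' is word 9.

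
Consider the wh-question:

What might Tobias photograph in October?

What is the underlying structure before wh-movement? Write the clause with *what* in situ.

Tobias might photograph what in October.

'what' functions as the direct object of 'photograph'. It moves to the left edge, and the trace sits right after 'photograph':
What might Tobias photograph ___ in October?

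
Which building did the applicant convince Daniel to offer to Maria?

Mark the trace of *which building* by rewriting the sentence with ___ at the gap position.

Before movement: The applicant did convince Daniel to offer which building to Maria.
'which building' is the direct object of 'offer'. The gap is right after 'offer'.

Which building did the applicant convince Daniel to offer ___ to Maria?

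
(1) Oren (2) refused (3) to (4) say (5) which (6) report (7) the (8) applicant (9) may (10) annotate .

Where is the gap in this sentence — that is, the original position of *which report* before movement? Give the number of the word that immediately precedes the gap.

10

Pre-movement form: The applicant may annotate which report.
The filler 'which report' is interpreted as the direct object of 'annotate'. Wh-movement fronts it, leaving a gap right after 'annotate':
Oren refused to say which report the applicant may annotate ___.
'annotate' is word 10.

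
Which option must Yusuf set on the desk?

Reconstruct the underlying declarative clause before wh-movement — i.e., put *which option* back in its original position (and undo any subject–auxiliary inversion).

Yusuf must set which option on the desk.

'which option' is the direct object of 'set'. Wh-movement fronts it, leaving a gap right after 'set':
Which option must Yusuf set ___ on the desk?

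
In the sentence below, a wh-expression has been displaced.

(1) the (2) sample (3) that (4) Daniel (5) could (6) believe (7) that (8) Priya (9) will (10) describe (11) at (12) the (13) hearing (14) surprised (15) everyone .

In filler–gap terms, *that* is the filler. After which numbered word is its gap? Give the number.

'that' is the direct object of 'describe'. It moves to the left edge, and the trace sits right after 'describe':
The sample that Daniel could believe that Priya will describe ___ at the hearing surprised everyone.
'describe' is word 10.

10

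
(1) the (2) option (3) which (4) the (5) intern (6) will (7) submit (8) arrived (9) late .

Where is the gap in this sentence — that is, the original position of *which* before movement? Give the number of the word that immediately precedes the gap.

7

'which' is the direct object of 'submit'. Wh-movement fronts it, leaving a gap right after 'submit':
The option which the intern will submit ___ arrived late.
'submit' is word 7.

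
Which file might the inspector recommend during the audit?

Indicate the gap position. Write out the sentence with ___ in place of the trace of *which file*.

Which file might the inspector recommend ___ during the audit?

Pre-movement form: The inspector might recommend which file during the audit.
'which file' is the direct object of 'recommend'. The gap is right after 'recommend'.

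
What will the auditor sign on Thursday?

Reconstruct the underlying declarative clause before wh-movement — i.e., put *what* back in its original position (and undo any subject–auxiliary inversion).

The filler 'what' is interpreted as the direct object of 'sign'. Fronting leaves a gap immediately after 'sign':
What will the auditor sign ___ on Thursday?

The auditor will sign what on Thursday.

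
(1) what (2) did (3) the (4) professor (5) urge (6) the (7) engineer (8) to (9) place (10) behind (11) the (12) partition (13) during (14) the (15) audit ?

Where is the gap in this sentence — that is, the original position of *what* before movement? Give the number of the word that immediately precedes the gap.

Underlying clause: The professor did urge the engineer to place what behind the partition during the audit.
'what' functions as the direct object of 'place'. Wh-movement fronts it, leaving a gap right after 'place':
What did the professor urge the engineer to place ___ behind the partition during the audit?
'place' is word 9.

9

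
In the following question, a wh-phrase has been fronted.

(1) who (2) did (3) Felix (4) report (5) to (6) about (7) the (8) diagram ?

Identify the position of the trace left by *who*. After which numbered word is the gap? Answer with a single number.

In situ: Felix did report to who about the diagram.
The filler 'who' is interpreted as the object of the preposition 'to'. Wh-movement fronts it, leaving a gap right after 'to':
Who did Felix report to ___ about the diagram?
'to' is word 5.

5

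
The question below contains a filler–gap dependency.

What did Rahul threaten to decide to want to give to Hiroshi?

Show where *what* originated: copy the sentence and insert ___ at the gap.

Before movement: Rahul did threaten to decide to want to give what to Hiroshi.
'what' is the direct object of 'give'. The gap is right after 'give'.

What did Rahul threaten to decide to want to give ___ to Hiroshi?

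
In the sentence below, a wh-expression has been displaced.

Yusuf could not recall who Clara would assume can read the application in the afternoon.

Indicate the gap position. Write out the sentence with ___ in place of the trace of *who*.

Yusuf could not recall who Clara would assume ___ can read the application in the afternoon.

Before movement: Clara would assume who can read the application in the afternoon.
The filler 'who' is interpreted as the subject of the clause embedded under 'assume'. The gap is right after 'assume'.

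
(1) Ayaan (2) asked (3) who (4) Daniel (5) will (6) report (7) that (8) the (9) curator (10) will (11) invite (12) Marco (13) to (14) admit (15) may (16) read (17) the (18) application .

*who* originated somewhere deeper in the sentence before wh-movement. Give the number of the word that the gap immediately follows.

Before movement: Daniel will report that the curator will invite Marco to admit who may read the application.
The filler 'who' is interpreted as the subject of the clause embedded under 'admit'. It moves to the left edge, and the trace sits right after 'admit':
Ayaan asked who Daniel will report that the curator will invite Marco to admit ___ may read the application.
'admit' is word 14.

14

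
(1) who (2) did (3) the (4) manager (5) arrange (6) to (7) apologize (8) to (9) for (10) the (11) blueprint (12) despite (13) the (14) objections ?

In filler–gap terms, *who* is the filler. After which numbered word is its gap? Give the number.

8

Before movement: The manager did arrange to apologize to who for the blueprint despite the objections.
'who' is the object of the preposition 'to'. It moves to the left edge, and the trace sits right after 'to':
Who did the manager arrange to apologize to ___ for the blueprint despite the objections?
'to' is word 8.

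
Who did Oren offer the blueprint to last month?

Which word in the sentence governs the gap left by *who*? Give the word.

to

Before movement: Oren did offer the blueprint to who last month.
The filler 'who' is interpreted as the object of the preposition 'to' (recipient of 'offer'). Fronting leaves a gap immediately after 'to':
Who did Oren offer the blueprint to ___ last month?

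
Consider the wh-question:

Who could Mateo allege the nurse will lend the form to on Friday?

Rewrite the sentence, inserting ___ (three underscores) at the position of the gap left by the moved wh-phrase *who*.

Pre-movement form: Mateo could allege the nurse will lend the form to who on Friday.
The filler 'who' is interpreted as the object of the preposition 'to' (recipient of 'lend'). The gap is right after 'to'.

Who could Mateo allege the nurse will lend the form to ___ on Friday?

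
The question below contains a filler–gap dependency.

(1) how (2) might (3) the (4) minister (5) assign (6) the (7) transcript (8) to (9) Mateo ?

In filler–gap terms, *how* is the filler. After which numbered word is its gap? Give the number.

9

Before movement: The minister might assign the transcript to Mateo how.
'how' functions as the manner adjunct. Fronting leaves a gap immediately after 'Mateo':
How might the minister assign the transcript to Mateo ___?
'Mateo' is word 9.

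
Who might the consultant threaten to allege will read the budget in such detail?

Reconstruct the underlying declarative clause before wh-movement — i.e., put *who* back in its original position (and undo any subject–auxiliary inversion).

The consultant might threaten to allege who will read the budget in such detail.

The filler 'who' is interpreted as the subject of the clause embedded under 'allege'. It moves to the left edge, and the trace sits right after 'allege':
Who might the consultant threaten to allege ___ will read the budget in such detail?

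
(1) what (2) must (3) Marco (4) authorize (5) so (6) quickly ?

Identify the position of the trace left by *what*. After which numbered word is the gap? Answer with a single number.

In situ: Marco must authorize what so quickly.
'what' is the direct object of 'authorize'. It moves to the left edge, and the trace sits right after 'authorize':
What must Marco authorize ___ so quickly?
'authorize' is word 4.

4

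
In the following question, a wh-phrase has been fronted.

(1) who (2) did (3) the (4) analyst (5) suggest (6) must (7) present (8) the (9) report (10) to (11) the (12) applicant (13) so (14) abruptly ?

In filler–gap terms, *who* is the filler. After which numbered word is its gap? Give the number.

Pre-movement form: The analyst did suggest who must present the report to the applicant so abruptly.
'who' functions as the subject of the clause embedded under 'suggest'. Fronting leaves a gap immediately after 'suggest':
Who did the analyst suggest ___ must present the report to the applicant so abruptly?
'suggest' is word 5.

5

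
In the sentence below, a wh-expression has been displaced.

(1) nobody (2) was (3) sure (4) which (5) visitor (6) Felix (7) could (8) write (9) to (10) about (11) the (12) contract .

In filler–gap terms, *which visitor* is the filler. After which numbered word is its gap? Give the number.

9

Underlying clause: Felix could write to which visitor about the contract.
'which visitor' functions as the object of the preposition 'to'. It moves to the left edge, and the trace sits right after 'to':
Nobody was sure which visitor Felix could write to ___ about the contract.
'to' is word 9.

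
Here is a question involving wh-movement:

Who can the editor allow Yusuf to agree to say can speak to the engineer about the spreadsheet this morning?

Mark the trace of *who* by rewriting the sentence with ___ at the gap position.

Who can the editor allow Yusuf to agree to say ___ can speak to the engineer about the spreadsheet this morning?

Pre-movement form: The editor can allow Yusuf to agree to say who can speak to the engineer about the spreadsheet this morning.
'who' is the subject of the clause embedded under 'say'. The gap is right after 'say'.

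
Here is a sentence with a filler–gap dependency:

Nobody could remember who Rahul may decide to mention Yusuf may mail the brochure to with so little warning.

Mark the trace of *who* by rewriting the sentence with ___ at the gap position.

In situ: Rahul may decide to mention Yusuf may mail the brochure to who with so little warning.
'who' is the object of the preposition 'to' (recipient of 'mail'). The gap is right after 'to'.

Nobody could remember who Rahul may decide to mention Yusuf may mail the brochure to ___ with so little warning.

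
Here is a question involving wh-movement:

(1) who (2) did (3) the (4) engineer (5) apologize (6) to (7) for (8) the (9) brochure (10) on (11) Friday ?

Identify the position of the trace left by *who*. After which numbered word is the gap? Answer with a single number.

In situ: The engineer did apologize to who for the brochure on Friday.
'who' functions as the object of the preposition 'to'. Fronting leaves a gap immediately after 'to':
Who did the engineer apologize to ___ for the brochure on Friday?
'to' is word 6.

6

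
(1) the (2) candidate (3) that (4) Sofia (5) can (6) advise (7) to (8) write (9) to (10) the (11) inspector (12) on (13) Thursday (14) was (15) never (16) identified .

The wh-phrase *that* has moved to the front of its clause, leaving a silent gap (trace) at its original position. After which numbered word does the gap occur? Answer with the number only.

'that' functions as the direct object of 'advise'. Wh-movement fronts it, leaving a gap right after 'advise':
The candidate that Sofia can advise ___ to write to the inspector on Thursday was never identified.
'advise' is word 6.

6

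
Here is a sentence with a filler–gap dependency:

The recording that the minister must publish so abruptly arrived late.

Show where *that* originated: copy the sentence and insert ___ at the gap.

The filler 'that' is interpreted as the direct object of 'publish'. The gap is right after 'publish'.

The recording that the minister must publish ___ so abruptly arrived late.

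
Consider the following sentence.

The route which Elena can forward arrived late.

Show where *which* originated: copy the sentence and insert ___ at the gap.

The route which Elena can forward ___ arrived late.

'which' functions as the direct object of 'forward'. The gap is right after 'forward'.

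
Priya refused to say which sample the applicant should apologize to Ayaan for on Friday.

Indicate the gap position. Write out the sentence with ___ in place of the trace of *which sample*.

In situ: The applicant should apologize to Ayaan for which sample on Friday.
The filler 'which sample' is interpreted as the object of the preposition 'for'. The gap is right after 'for'.

Priya refused to say which sample the applicant should apologize to Ayaan for ___ on Friday.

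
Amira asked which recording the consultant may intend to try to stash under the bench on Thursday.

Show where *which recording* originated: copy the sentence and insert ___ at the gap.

Amira asked which recording the consultant may intend to try to stash ___ under the bench on Thursday.

In situ: The consultant may intend to try to stash which recording under the bench on Thursday.
'which recording' is the direct object of 'stash'. The gap is right after 'stash'.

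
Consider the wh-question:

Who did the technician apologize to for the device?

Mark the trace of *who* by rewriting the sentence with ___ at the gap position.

Underlying clause: The technician did apologize to who for the device.
The filler 'who' is interpreted as the object of the preposition 'to'. The gap is right after 'to'.

Who did the technician apologize to ___ for the device?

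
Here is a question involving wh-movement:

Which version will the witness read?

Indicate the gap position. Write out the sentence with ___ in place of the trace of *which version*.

Before movement: The witness will read which version.
'which version' functions as the direct object of 'read'. The gap is right after 'read'.

Which version will the witness read ___?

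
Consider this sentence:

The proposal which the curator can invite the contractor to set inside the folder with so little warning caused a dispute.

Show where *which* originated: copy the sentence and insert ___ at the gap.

The filler 'which' is interpreted as the direct object of 'set'. The gap is right after 'set'.

The proposal which the curator can invite the contractor to set ___ inside the folder with so little warning caused a dispute.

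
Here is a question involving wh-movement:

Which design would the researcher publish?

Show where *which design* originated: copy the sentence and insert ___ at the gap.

In situ: The researcher would publish which design.
'which design' is the direct object of 'publish'. The gap is right after 'publish'.

Which design would the researcher publish ___?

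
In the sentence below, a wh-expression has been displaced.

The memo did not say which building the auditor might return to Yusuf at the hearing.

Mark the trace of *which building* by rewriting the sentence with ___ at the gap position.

The memo did not say which building the auditor might return ___ to Yusuf at the hearing.

Pre-movement form: The auditor might return which building to Yusuf at the hearing.
'which building' is the direct object of 'return'. The gap is right after 'return'.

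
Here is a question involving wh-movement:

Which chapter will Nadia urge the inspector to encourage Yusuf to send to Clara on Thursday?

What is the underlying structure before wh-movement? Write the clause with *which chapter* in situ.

Nadia will urge the inspector to encourage Yusuf to send which chapter to Clara on Thursday.

'which chapter' is the direct object of 'send'. It moves to the left edge, and the trace sits right after 'send':
Which chapter will Nadia urge the inspector to encourage Yusuf to send ___ to Clara on Thursday?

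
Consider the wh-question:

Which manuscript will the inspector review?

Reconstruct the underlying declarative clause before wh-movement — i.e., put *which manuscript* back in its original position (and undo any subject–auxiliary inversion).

The inspector will review which manuscript.

The filler 'which manuscript' is interpreted as the direct object of 'review'. It moves to the left edge, and the trace sits right after 'review':
Which manuscript will the inspector review ___?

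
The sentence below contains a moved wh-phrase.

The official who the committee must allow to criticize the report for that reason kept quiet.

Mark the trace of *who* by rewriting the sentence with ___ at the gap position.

'who' is the direct object of 'allow'. The gap is right after 'allow'.

The official who the committee must allow ___ to criticize the report for that reason kept quiet.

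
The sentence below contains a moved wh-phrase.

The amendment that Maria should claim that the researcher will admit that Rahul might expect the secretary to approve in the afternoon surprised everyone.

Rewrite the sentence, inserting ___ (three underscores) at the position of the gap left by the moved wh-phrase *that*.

The amendment that Maria should claim that the researcher will admit that Rahul might expect the secretary to approve ___ in the afternoon surprised everyone.

'that' is the direct object of 'approve'. The gap is right after 'approve'.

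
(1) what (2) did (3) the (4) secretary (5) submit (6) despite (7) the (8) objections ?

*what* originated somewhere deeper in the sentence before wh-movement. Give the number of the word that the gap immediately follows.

5

Underlying clause: The secretary did submit what despite the objections.
'what' functions as the direct object of 'submit'. Fronting leaves a gap immediately after 'submit':
What did the secretary submit ___ despite the objections?
'submit' is word 5.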